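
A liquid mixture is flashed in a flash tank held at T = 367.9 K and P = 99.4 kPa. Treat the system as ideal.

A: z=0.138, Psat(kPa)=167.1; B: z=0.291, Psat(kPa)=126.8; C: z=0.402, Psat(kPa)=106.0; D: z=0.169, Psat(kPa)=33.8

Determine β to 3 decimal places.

β = 0.500

Raoult's law: Kᵢ = Pᵢˢᵃᵗ/P = Pᵢˢᵃᵗ/99.4.
  K_A = 167.1/99.4 = 1.68109, K_B = 126.8/99.4 = 1.27565, K_C = 106.0/99.4 = 1.06640, K_D = 33.8/99.4 = 0.34004
Material balance + equilibrium reduce to Σ zᵢ(Kᵢ−1)/(1+β(Kᵢ−1)) = 0.
Feasibility: ΣzᵢKᵢ = 1.089, Σzᵢ/Kᵢ = 1.184 — both > 1, two phases present.
Newton iteration, β⁰ = 0.5:
  β = 0.500: g = -0.0000, g' = -0.218 → β = 0.500
Converged at β = 0.500.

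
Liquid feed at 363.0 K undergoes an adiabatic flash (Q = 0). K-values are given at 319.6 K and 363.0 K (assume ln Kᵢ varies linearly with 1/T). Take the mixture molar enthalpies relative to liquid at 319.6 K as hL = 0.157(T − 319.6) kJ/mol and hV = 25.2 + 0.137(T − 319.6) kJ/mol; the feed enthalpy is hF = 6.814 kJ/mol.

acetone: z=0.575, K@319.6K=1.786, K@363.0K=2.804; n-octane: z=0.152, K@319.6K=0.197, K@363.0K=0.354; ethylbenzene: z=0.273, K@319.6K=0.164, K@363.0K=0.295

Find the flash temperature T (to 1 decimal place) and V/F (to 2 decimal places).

Adiabatic flash: solve Rachford–Rice at each trial T, then check hF = ψ·hV(T) + (1−ψ)·hL(T).
  T = 319.6 K: K = (1.786, 0.197, 0.164), RR gives ψ = 0.157, H_out = 3.954 kJ/mol
  T = 363.0 K: K = (2.804, 0.354, 0.295), RR gives ψ = 0.604, H_out = 21.515 kJ/mol
  T = 341.3 K: K = (2.270, 0.269, 0.224), RR gives ψ = 0.422, H_out = 13.855 kJ/mol
  T = 330.5 K: K = (2.023, 0.232, 0.193), RR gives ψ = 0.309, H_out = 9.433 kJ/mol
  T = 325.1 K: K = (1.904, 0.214, 0.178), RR gives ψ = 0.240, H_out = 6.895 kJ/mol
  T = 322.4 K: K = (1.845, 0.206, 0.171), RR gives ψ = 0.201, H_out = 5.505 kJ/mol
  T = 323.8 K: K = (1.876, 0.210, 0.175), RR gives ψ = 0.222, H_out = 6.238 kJ/mol
Linear interpolation between T = 323.8 (H_out = 6.238) and T = 325.1 (H_out = 6.895) on hF = 6.814 gives T ≈ 324.9 K, at which ψ = 0.24.

T = 324.9 K, V/F = 0.24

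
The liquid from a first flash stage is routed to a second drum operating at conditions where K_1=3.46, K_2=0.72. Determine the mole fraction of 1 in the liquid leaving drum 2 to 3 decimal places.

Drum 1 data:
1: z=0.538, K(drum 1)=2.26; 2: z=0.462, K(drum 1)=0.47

x_1 (drum 2) = 0.102

Drum 1:
Let ψ₁ = V/F and solve Σ zᵢ(Kᵢ−1)/(1+ψ₁(Kᵢ−1)) = 0.
g(0) = ΣzᵢKᵢ − 1 = 0.433 and g(1) = 1 − Σzᵢ/Kᵢ = -0.221, so a root lies in (0, 1).
Binary case is linear: z₁(K₁−1)(1+ψ₁(K₂−1)) + z₂(K₂−1)(1+ψ₁(K₁−1)) = 0
⇒ ψ₁ = [z₁(K₁−1)+z₂(K₂−1)] / [−(K₁−1)(K₂−1)] = 0.4330/0.6678 = 0.648
Drum-1 compositions:
  1: x = 0.296, y = 0.669
  2: x = 0.704, y = 0.331
Drum-2 feed = drum-1 liquid: z₂ = (0.2961, 0.7039).
Drum 2:
Rachford–Rice: g(ψ₂) = Σ zᵢ(Kᵢ−1)/(1+ψ₂(Kᵢ−1)) = 0.
Feasibility: ΣzᵢKᵢ = 1.531, Σzᵢ/Kᵢ = 1.063 — both > 1, two phases present.
Binary case is linear: z₁(K₁−1)(1+ψ₂(K₂−1)) + z₂(K₂−1)(1+ψ₂(K₁−1)) = 0
⇒ ψ₂ = [z₁(K₁−1)+z₂(K₂−1)] / [−(K₁−1)(K₂−1)] = 0.5313/0.6888 = 0.771
  1: x = 0.102, y = 0.354
  2: x = 0.898, y = 0.646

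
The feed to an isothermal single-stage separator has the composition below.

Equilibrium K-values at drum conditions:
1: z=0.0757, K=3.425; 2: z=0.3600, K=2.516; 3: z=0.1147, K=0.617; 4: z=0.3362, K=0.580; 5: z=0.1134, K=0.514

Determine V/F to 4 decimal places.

V/F = 0.6772

Newton–Raphson from V/F = 0.5:
  V/F = 0.5000: g = 0.08754, g' = -0.5262 → V/F = 0.6664
  V/F = 0.6664: g = 0.00509, g' = -0.4731 → V/F = 0.6771
  V/F = 0.6771: g = 0.00001, g' = -0.4712 → V/F = 0.6772
Converged at V/F = 0.6772.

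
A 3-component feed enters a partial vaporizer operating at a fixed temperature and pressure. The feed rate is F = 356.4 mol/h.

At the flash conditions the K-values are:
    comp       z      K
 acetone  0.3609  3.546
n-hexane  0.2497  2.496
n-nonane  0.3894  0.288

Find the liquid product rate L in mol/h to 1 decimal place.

L = 118.8 mol/h

Iterate (Newton) starting at V/F = 0.5:
  V/F = 0.5000: g = 0.18743, g' = -1.1117 → V/F = 0.6686
  V/F = 0.6686: g = -0.00237, g' = -1.1791 → V/F = 0.6666
Converged at V/F = 0.6666.
Then V = V/F·F = 0.6666·356.4 = 237.6 mol/h and L = F − V = 118.8 mol/h.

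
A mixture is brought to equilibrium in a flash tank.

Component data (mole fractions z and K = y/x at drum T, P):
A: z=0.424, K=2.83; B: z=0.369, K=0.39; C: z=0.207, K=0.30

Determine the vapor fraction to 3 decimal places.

ψ = 0.344

Let ψ = V/F and solve Σ zᵢ(Kᵢ−1)/(1+ψ(Kᵢ−1)) = 0.
Feasibility: ΣzᵢKᵢ = 1.406, Σzᵢ/Kᵢ = 1.786 — both > 1, two phases present.
Newton iteration, ψ⁰ = 0.49:
  ψ = 0.490: g = -0.1325, g' = -0.909 → ψ = 0.344
Converged at ψ = 0.344.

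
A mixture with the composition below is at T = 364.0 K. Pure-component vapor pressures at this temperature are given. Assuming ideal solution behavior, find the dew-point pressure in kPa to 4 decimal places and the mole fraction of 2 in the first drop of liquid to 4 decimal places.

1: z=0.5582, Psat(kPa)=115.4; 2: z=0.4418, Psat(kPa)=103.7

Pdew = 109.9209 kPa, x_2 = 0.4683

At the dew point ψ → 1, so Σzᵢ/Kᵢ = 1 with Kᵢ = Pᵢˢᵃᵗ/P ⇒ 1/P = Σzᵢ/Pᵢˢᵃᵗ.
1/P = 0.5582/115.4 + 0.4418/103.7 = 0.0090975 ⇒ P = 109.9209 kPa
xᵢ = zᵢP/Pᵢˢᵃᵗ ⇒ x_2 = 0.4418·109.9209/103.7 = 0.4683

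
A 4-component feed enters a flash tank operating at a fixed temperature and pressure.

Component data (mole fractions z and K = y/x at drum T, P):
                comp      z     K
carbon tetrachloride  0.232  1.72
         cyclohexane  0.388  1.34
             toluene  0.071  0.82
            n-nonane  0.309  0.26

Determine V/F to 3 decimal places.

Rachford–Rice: g(V/F) = Σ zᵢ(Kᵢ−1)/(1+V/F(Kᵢ−1)) = 0.
Check two-phase: ΣzᵢKᵢ = 1.058 > 1 and Σzᵢ/Kᵢ = 1.699 > 1, so g(0) = 0.058 > 0 and g(1) = -0.699 < 0.
Newton–Raphson from V/F = 0.5:
  V/F = 0.500: g = -0.1414, g' = -0.527 → V/F = 0.232
  V/F = 0.232: g = -0.0238, g' = -0.376 → V/F = 0.168
  V/F = 0.168: g = -0.0006, g' = -0.359 → V/F = 0.167
Converged at V/F = 0.167.

V/F = 0.167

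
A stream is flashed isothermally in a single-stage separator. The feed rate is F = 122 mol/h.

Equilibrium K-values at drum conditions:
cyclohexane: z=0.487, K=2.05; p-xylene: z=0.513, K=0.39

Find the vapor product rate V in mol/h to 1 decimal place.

Rachford–Rice: g(β) = Σ zᵢ(Kᵢ−1)/(1+β(Kᵢ−1)) = 0.
Feasibility: ΣzᵢKᵢ = 1.198, Σzᵢ/Kᵢ = 1.553 — both > 1, two phases present.
Binary case is linear: z₁(K₁−1)(1+β(K₂−1)) + z₂(K₂−1)(1+β(K₁−1)) = 0
⇒ β = [z₁(K₁−1)+z₂(K₂−1)] / [−(K₁−1)(K₂−1)] = 0.1984/0.6405 = 0.310
Then V = β·F = 0.3098·122 = 37.8 mol/h and L = F − V = 84.2 mol/h.

V = 37.8 mol/h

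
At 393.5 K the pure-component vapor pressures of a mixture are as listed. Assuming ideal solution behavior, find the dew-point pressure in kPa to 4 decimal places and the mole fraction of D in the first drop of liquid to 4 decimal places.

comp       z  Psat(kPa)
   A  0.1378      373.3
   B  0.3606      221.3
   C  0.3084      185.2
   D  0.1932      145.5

At the dew point ψ → 1, so Σzᵢ/Kᵢ = 1 with Kᵢ = Pᵢˢᵃᵗ/P ⇒ 1/P = Σzᵢ/Pᵢˢᵃᵗ.
1/P = 0.1378/373.3 + 0.3606/221.3 + 0.3084/185.2 + 0.1932/145.5 = 0.0049917 ⇒ P = 200.3340 kPa
xᵢ = zᵢP/Pᵢˢᵃᵗ ⇒ x_D = 0.1932·200.3340/145.5 = 0.2660

Pdew = 200.3340 kPa, x_D = 0.2660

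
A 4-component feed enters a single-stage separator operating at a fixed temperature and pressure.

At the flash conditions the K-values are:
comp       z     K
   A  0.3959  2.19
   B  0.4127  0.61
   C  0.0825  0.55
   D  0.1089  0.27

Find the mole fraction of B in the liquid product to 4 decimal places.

Let β = V/F and solve Σ zᵢ(Kᵢ−1)/(1+β(Kᵢ−1)) = 0.
Check two-phase: ΣzᵢKᵢ = 1.1935 > 1 and Σzᵢ/Kᵢ = 1.4107 > 1, so g(0) = 0.1935 > 0 and g(1) = -0.4107 < 0.
Newton–Raphson from β = 0.5:
  β = 0.5000: g = -0.07766, g' = -0.4890 → β = 0.3412
  β = 0.3412: g = -0.00030, g' = -0.4933 → β = 0.3406
Converged at β = 0.3406.
Compositions from xᵢ = zᵢ/(1+β(Kᵢ−1)), yᵢ = Kᵢxᵢ:
  A: x = 0.2817, y = 0.6170
  B: x = 0.4759, y = 0.2903
  C: x = 0.0974, y = 0.0536
  D: x = 0.1449, y = 0.0391

x_B = 0.4759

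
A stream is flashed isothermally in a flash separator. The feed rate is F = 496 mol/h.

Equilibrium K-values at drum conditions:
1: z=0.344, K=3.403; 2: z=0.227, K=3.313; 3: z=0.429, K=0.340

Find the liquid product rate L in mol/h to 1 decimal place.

L = 156.8 mol/h

Let β = V/F and solve Σ zᵢ(Kᵢ−1)/(1+β(Kᵢ−1)) = 0.
Feasibility: ΣzᵢKᵢ = 2.069, Σzᵢ/Kᵢ = 1.431 — both > 1, two phases present.
Newton iteration, β⁰ = 0.42:
  β = 0.420: g = 0.2860, g' = -1.162 → β = 0.666
  β = 0.666: g = 0.0192, g' = -1.077 → β = 0.684
Converged at β = 0.684.
Then V = β·F = 0.6839·496 = 339.2 mol/h and L = F − V = 156.8 mol/h.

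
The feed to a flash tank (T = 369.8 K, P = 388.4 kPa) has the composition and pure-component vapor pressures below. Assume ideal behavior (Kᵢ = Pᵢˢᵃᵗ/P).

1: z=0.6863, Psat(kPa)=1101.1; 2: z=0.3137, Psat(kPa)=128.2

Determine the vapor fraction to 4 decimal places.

ψ = 0.8535

Raoult's law: Kᵢ = Pᵢˢᵃᵗ/P = Pᵢˢᵃᵗ/388.4.
  K_1 = 1101.1/388.4 = 2.834964, K_2 = 128.2/388.4 = 0.330072
Let ψ = V/F and solve Σ zᵢ(Kᵢ−1)/(1+ψ(Kᵢ−1)) = 0.
g(0) = ΣzᵢKᵢ − 1 = 1.0492 and g(1) = 1 − Σzᵢ/Kᵢ = -0.1925, so a root lies in (0, 1).
Binary case is linear: z₁(K₁−1)(1+ψ(K₂−1)) + z₂(K₂−1)(1+ψ(K₁−1)) = 0
⇒ ψ = [z₁(K₁−1)+z₂(K₂−1)] / [−(K₁−1)(K₂−1)] = 1.04918/1.22929 = 0.8535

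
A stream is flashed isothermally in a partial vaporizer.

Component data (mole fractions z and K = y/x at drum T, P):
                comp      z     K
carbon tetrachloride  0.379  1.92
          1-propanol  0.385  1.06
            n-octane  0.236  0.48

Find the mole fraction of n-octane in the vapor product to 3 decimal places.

Let β = V/F and solve Σ zᵢ(Kᵢ−1)/(1+β(Kᵢ−1)) = 0.
Feasibility: ΣzᵢKᵢ = 1.249, Σzᵢ/Kᵢ = 1.052 — both > 1, two phases present.
Newton iteration, β⁰ = 0.4:
  β = 0.400: g = 0.1225, g' = -0.274 → β = 0.846
  β = 0.846: g = -0.0011, g' = -0.306 → β = 0.843
Converged at β = 0.843.
Compositions from xᵢ = zᵢ/(1+β(Kᵢ−1)), yᵢ = Kᵢxᵢ:
  carbon tetrachloride: x = 0.214, y = 0.410
  1-propanol: x = 0.366, y = 0.388
  n-octane: x = 0.420, y = 0.202

y_n-octane = 0.202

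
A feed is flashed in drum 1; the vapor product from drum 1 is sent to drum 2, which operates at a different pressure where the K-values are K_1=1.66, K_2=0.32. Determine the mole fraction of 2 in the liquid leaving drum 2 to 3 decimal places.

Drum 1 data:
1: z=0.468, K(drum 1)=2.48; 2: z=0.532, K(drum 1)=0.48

Drum 1:
Rachford–Rice: g(ψ₁) = Σ zᵢ(Kᵢ−1)/(1+ψ₁(Kᵢ−1)) = 0.
Feasibility: ΣzᵢKᵢ = 1.416, Σzᵢ/Kᵢ = 1.297 — both > 1, two phases present.
Iterate (Newton) starting at ψ₁ = 0.5:
  ψ₁ = 0.500: g = 0.0242, g' = -0.601 → ψ₁ = 0.540
  ψ₁ = 0.540: g = 0.0001, g' = -0.595 → ψ₁ = 0.541
Converged at ψ₁ = 0.541.
Drum-1 compositions:
  1: x = 0.260, y = 0.645
  2: x = 0.740, y = 0.355
Drum-2 feed = drum-1 vapor: z₂ = (0.6448, 0.3552).
Drum 2:
Let ψ₂ = V/F and solve Σ zᵢ(Kᵢ−1)/(1+ψ₂(Kᵢ−1)) = 0.
g(0) = ΣzᵢKᵢ − 1 = 0.184 and g(1) = 1 − Σzᵢ/Kᵢ = -0.498, so a root lies in (0, 1).
Iterate (Newton) starting at ψ₂ = 0.43:
  ψ₂ = 0.430: g = -0.0099, g' = -0.498 → ψ₂ = 0.410
Converged at ψ₂ = 0.410.
  1: x = 0.507, y = 0.842
  2: x = 0.493, y = 0.158

x_2 (drum 2) = 0.493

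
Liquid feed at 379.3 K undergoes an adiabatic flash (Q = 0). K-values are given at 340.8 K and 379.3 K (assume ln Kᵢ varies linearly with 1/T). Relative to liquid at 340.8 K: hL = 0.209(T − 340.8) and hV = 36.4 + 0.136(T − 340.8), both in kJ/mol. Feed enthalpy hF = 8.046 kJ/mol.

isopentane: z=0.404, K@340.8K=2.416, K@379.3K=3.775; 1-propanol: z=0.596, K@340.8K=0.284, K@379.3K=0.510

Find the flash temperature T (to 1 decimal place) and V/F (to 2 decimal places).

Adiabatic flash: solve Rachford–Rice at each trial T, then check hF = ψ·hV(T) + (1−ψ)·hL(T).
  T = 340.8 K: K = (2.416, 0.284), RR gives ψ = 0.143, H_out = 5.218 kJ/mol
  T = 379.3 K: K = (3.775, 0.510), RR gives ψ = 0.610, H_out = 28.527 kJ/mol
  T = 360.1 K: K = (3.058, 0.387), RR gives ψ = 0.369, H_out = 16.957 kJ/mol
  T = 350.5 K: K = (2.729, 0.333), RR gives ψ = 0.261, H_out = 11.345 kJ/mol
  T = 345.6 K: K = (2.568, 0.308), RR gives ψ = 0.203, H_out = 8.339 kJ/mol
  T = 343.2 K: K = (2.491, 0.296), RR gives ψ = 0.174, H_out = 6.805 kJ/mol
Linear interpolation between T = 343.2 (H_out = 6.805) and T = 345.6 (H_out = 8.339) on hF = 8.046 gives T ≈ 345.1 K, at which ψ = 0.20.

T = 345.1 K, V/F = 0.20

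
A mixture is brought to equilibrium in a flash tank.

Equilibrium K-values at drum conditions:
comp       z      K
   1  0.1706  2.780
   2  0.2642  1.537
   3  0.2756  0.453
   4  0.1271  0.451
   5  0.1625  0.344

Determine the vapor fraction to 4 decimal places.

ψ = 0.1700

Rachford–Rice: g(ψ) = Σ zᵢ(Kᵢ−1)/(1+ψ(Kᵢ−1)) = 0.
g(0) = ΣzᵢKᵢ − 1 = 0.1184 and g(1) = 1 − Σzᵢ/Kᵢ = -0.5959, so a root lies in (0, 1).
Newton–Raphson from ψ = 0.5:
  ψ = 0.5000: g = -0.18980, g' = -0.5825 → ψ = 0.1742
  ψ = 0.1742: g = -0.00260, g' = -0.6154 → ψ = 0.1700
Converged at ψ = 0.1700.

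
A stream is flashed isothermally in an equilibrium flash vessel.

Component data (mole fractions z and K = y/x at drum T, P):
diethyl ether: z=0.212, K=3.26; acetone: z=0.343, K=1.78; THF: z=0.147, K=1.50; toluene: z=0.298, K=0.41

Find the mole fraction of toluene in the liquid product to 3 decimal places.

Material balance + equilibrium reduce to Σ zᵢ(Kᵢ−1)/(1+β(Kᵢ−1)) = 0.
g(0) = ΣzᵢKᵢ − 1 = 0.644 and g(1) = 1 − Σzᵢ/Kᵢ = -0.083, so a root lies in (0, 1).
Newton iteration, β⁰ = 0.5:
  β = 0.500: g = 0.2268, g' = -0.579 → β = 0.892
  β = 0.892: g = -0.0036, g' = -0.671 → β = 0.887
  β = 0.887: g = -0.0000, g' = -0.667 → β = 0.886
Converged at β = 0.886.
Compositions from xᵢ = zᵢ/(1+β(Kᵢ−1)), yᵢ = Kᵢxᵢ:
  diethyl ether: x = 0.071, y = 0.230
  acetone: x = 0.203, y = 0.361
  THF: x = 0.102, y = 0.153
  toluene: x = 0.625, y = 0.256

x_toluene = 0.625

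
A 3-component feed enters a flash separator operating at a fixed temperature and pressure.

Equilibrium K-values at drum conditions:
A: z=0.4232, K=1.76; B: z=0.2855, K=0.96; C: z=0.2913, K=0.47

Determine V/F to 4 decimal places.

V/F = 0.5403

Iterate (Newton) starting at V/F = 0.45:
  V/F = 0.4500: g = 0.02529, g' = -0.2773 → V/F = 0.5412
  V/F = 0.5412: g = -0.00026, g' = -0.2841 → V/F = 0.5403
Converged at V/F = 0.5403.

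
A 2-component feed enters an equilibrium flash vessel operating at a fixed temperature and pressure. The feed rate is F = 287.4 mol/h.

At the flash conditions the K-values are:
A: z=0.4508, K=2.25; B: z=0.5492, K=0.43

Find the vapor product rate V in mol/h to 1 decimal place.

Rachford–Rice: g(ψ) = Σ zᵢ(Kᵢ−1)/(1+ψ(Kᵢ−1)) = 0.
Feasibility: ΣzᵢKᵢ = 1.2505, Σzᵢ/Kᵢ = 1.4776 — both > 1, two phases present.
Binary case is linear: z₁(K₁−1)(1+ψ(K₂−1)) + z₂(K₂−1)(1+ψ(K₁−1)) = 0
⇒ ψ = [z₁(K₁−1)+z₂(K₂−1)] / [−(K₁−1)(K₂−1)] = 0.25046/0.71250 = 0.3515
Then V = ψ·F = 0.3515·287.4 = 101.0 mol/h and L = F − V = 186.4 mol/h.

V = 101.0 mol/h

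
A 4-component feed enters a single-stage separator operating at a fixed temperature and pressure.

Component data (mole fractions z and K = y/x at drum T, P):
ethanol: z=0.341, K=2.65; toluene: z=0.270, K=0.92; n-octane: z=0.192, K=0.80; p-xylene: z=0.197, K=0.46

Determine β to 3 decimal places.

β = 0.763

Material balance + equilibrium reduce to Σ zᵢ(Kᵢ−1)/(1+β(Kᵢ−1)) = 0.
g(0) = ΣzᵢKᵢ − 1 = 0.396 and g(1) = 1 − Σzᵢ/Kᵢ = -0.090, so a root lies in (0, 1).
Newton–Raphson from β = 0.48:
  β = 0.480: g = 0.1054, g' = -0.405 → β = 0.740
  β = 0.740: g = 0.0080, g' = -0.360 → β = 0.763
Converged at β = 0.763.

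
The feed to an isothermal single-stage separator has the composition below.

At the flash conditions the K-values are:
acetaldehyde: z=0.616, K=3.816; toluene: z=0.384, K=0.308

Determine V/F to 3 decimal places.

V/F = 0.754

Rachford–Rice: g(V/F) = Σ zᵢ(Kᵢ−1)/(1+V/F(Kᵢ−1)) = 0.
Check two-phase: ΣzᵢKᵢ = 2.469 > 1 and Σzᵢ/Kᵢ = 1.408 > 1, so g(0) = 1.469 > 0 and g(1) = -0.408 < 0.
Binary case is linear: z₁(K₁−1)(1+V/F(K₂−1)) + z₂(K₂−1)(1+V/F(K₁−1)) = 0
⇒ V/F = [z₁(K₁−1)+z₂(K₂−1)] / [−(K₁−1)(K₂−1)] = 1.4689/1.9487 = 0.754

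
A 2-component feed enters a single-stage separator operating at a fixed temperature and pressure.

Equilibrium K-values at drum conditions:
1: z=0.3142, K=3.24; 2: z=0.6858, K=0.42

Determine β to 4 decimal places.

Rachford–Rice: g(β) = Σ zᵢ(Kᵢ−1)/(1+β(Kᵢ−1)) = 0.
Check two-phase: ΣzᵢKᵢ = 1.3060 > 1 and Σzᵢ/Kᵢ = 1.7298 > 1, so g(0) = 0.3060 > 0 and g(1) = -0.7298 < 0.
Binary case is linear: z₁(K₁−1)(1+β(K₂−1)) + z₂(K₂−1)(1+β(K₁−1)) = 0
⇒ β = [z₁(K₁−1)+z₂(K₂−1)] / [−(K₁−1)(K₂−1)] = 0.30604/1.29920 = 0.2356

β = 0.2356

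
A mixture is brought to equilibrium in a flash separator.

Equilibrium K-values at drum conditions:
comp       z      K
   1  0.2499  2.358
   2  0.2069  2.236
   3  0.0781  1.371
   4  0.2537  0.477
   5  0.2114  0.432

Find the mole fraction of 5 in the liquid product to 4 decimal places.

x_5 = 0.3120

Newton iteration, ψ⁰ = 0.5:
  ψ = 0.5000: g = 0.03725, g' = -0.5521 → ψ = 0.5675
Converged at ψ = 0.5675.
Compositions from xᵢ = zᵢ/(1+ψ(Kᵢ−1)), yᵢ = Kᵢxᵢ:
  1: x = 0.1411, y = 0.3328
  2: x = 0.1216, y = 0.2719
  3: x = 0.0645, y = 0.0885
  4: x = 0.3608, y = 0.1721
  5: x = 0.3120, y = 0.1348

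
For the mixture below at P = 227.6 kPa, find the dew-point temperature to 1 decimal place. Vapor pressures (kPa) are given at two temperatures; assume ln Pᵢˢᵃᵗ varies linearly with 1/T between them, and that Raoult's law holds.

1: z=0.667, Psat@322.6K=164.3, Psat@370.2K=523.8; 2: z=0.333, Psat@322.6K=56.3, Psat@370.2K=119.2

Dew-point temperature: Σzᵢ·P/Pᵢˢᵃᵗ(T) = 1. Interpolate ln Pᵢˢᵃᵗ = aᵢ + bᵢ/T.
  T = 322.6 K: ΣzᵢP/Pᵢˢᵃᵗ = 2.2702
  T = 370.2 K: ΣzᵢP/Pᵢˢᵃᵗ = 0.9257
  T = 346.4 K: ΣzᵢP/Pᵢˢᵃᵗ = 1.3989
  T = 358.3 K: ΣzᵢP/Pᵢˢᵃᵗ = 1.1290
  T = 364.2 K: ΣzᵢP/Pᵢˢᵃᵗ = 1.0213
  T = 367.2 K: ΣzᵢP/Pᵢˢᵃᵗ = 0.9718
  T = 365.7 K: ΣzᵢP/Pᵢˢᵃᵗ = 0.9961
Interpolating between 364.2 K and 365.7 K gives T ≈ 365.5 K.

T = 365.5 K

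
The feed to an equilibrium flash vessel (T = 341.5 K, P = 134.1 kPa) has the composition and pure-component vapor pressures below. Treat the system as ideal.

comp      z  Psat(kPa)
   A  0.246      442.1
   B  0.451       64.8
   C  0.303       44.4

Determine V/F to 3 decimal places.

V/F = 0.097

Raoult's law: Kᵢ = Pᵢˢᵃᵗ/P = Pᵢˢᵃᵗ/134.1.
  K_A = 442.1/134.1 = 3.29679, K_B = 64.8/134.1 = 0.48322, K_C = 44.4/134.1 = 0.33110
Newton iteration, V/F⁰ = 0.5:
  V/F = 0.500: g = -0.3558, g' = -0.806 → V/F = 0.059
  V/F = 0.059: g = 0.0466, g' = -1.283 → V/F = 0.095
  V/F = 0.095: g = 0.0023, g' = -1.162 → V/F = 0.097
Converged at V/F = 0.097.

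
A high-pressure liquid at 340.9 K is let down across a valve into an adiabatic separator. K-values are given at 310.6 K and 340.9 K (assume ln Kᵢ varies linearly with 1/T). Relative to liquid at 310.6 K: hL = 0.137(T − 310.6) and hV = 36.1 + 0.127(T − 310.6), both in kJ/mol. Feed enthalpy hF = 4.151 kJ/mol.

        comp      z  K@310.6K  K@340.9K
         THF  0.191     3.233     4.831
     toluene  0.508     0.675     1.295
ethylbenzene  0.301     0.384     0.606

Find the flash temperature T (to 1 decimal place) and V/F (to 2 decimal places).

T = 312.2 K, V/F = 0.11

Adiabatic flash: solve Rachford–Rice at each trial T, then check hF = ψ·hV(T) + (1−ψ)·hL(T).
  T = 310.6 K: K = (3.233, 0.675, 0.384), RR gives ψ = 0.077, H_out = 2.777 kJ/mol
  T = 340.9 K: K = (4.831, 1.295, 0.606), RR gives ψ = 1.000, H_out = 39.948 kJ/mol
  T = 325.8 K: K = (3.992, 0.950, 0.488), RR gives ψ = 0.490, H_out = 19.700 kJ/mol
  T = 318.2 K: K = (3.601, 0.804, 0.434), RR gives ψ = 0.247, H_out = 9.936 kJ/mol
  T = 314.4 K: K = (3.414, 0.738, 0.409), RR gives ψ = 0.156, H_out = 6.139 kJ/mol
  T = 312.5 K: K = (3.323, 0.706, 0.396), RR gives ψ = 0.115, H_out = 4.416 kJ/mol
Linear interpolation between T = 310.6 (H_out = 2.777) and T = 312.5 (H_out = 4.416) on hF = 4.151 gives T ≈ 312.2 K, at which ψ = 0.11.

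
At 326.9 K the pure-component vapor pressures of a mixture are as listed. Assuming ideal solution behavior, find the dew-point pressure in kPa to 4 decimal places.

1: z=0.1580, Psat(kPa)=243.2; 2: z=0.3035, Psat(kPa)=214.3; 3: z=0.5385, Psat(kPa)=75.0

At the dew point ψ → 1, so Σzᵢ/Kᵢ = 1 with Kᵢ = Pᵢˢᵃᵗ/P ⇒ 1/P = Σzᵢ/Pᵢˢᵃᵗ.
1/P = 0.1580/243.2 + 0.3035/214.3 + 0.5385/75.0 = 0.0092459 ⇒ P = 108.1559 kPa

Pdew = 108.1559 kPa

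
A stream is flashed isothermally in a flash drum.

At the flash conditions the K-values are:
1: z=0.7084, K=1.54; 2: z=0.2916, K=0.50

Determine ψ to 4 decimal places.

ψ = 0.8768

Material balance + equilibrium reduce to Σ zᵢ(Kᵢ−1)/(1+ψ(Kᵢ−1)) = 0.
g(0) = ΣzᵢKᵢ − 1 = 0.2367 and g(1) = 1 − Σzᵢ/Kᵢ = -0.0432, so a root lies in (0, 1).
Newton iteration, ψ⁰ = 0.65:
  ψ = 0.6500: g = 0.06715, g' = -0.2732 → ψ = 0.8958
  ψ = 0.8958: g = -0.00627, g' = -0.3330 → ψ = 0.8770
  ψ = 0.8770: g = -0.00006, g' = -0.3263 → ψ = 0.8768
Converged at ψ = 0.8768.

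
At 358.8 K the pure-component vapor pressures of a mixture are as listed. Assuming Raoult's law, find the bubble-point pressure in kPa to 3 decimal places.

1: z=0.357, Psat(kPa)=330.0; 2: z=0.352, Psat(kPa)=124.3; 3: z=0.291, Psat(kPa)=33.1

Pbub = 171.196 kPa

At the bubble point ψ → 0, so ΣzᵢKᵢ = 1 with Kᵢ = Pᵢˢᵃᵗ/P ⇒ P = ΣzᵢPᵢˢᵃᵗ.
P = 0.357·330.0 + 0.352·124.3 + 0.291·33.1 = 171.196 kPa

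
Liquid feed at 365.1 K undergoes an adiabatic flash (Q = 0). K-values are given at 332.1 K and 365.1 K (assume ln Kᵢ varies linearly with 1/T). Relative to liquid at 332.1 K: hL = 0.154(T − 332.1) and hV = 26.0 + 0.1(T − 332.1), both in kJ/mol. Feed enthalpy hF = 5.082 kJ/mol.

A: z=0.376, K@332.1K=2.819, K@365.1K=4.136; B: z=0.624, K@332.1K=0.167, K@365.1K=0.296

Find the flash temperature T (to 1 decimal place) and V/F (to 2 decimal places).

Adiabatic flash: solve Rachford–Rice at each trial T, then check hF = ψ·hV(T) + (1−ψ)·hL(T).
  T = 332.1 K: K = (2.819, 0.167), RR gives ψ = 0.108, H_out = 2.817 kJ/mol
  T = 365.1 K: K = (4.136, 0.296), RR gives ψ = 0.335, H_out = 13.198 kJ/mol
  T = 348.6 K: K = (3.446, 0.225), RR gives ψ = 0.230, H_out = 8.322 kJ/mol
  T = 340.4 K: K = (3.126, 0.195), RR gives ψ = 0.174, H_out = 5.712 kJ/mol
  T = 336.2 K: K = (2.969, 0.180), RR gives ψ = 0.142, H_out = 4.287 kJ/mol
  T = 338.3 K: K = (3.047, 0.188), RR gives ψ = 0.158, H_out = 5.008 kJ/mol
Linear interpolation between T = 338.3 (H_out = 5.008) and T = 340.4 (H_out = 5.712) on hF = 5.082 gives T ≈ 338.5 K, at which ψ = 0.16.

T = 338.5 K, V/F = 0.16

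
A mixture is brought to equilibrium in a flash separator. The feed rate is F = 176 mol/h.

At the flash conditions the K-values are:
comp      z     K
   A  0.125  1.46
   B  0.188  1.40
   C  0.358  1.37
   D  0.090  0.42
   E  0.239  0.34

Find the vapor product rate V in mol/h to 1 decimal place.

V = 38.4 mol/h

Newton–Raphson from V/F = 0.5:
  V/F = 0.500: g = -0.0878, g' = -0.365 → V/F = 0.260
  V/F = 0.260: g = -0.0115, g' = -0.280 → V/F = 0.219
  V/F = 0.219: g = -0.0002, g' = -0.271 → V/F = 0.218
Converged at V/F = 0.218.
Then V = V/F·F = 0.2180·176 = 38.4 mol/h and L = F − V = 137.6 mol/h.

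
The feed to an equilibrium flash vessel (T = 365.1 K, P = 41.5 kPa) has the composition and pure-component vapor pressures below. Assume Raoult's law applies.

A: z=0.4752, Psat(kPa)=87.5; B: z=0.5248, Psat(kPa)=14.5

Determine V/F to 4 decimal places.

V/F = 0.2569

Raoult's law: Kᵢ = Pᵢˢᵃᵗ/P = Pᵢˢᵃᵗ/41.5.
  K_A = 87.5/41.5 = 2.108434, K_B = 14.5/41.5 = 0.349398
Rachford–Rice: g(V/F) = Σ zᵢ(Kᵢ−1)/(1+V/F(Kᵢ−1)) = 0.
Feasibility: ΣzᵢKᵢ = 1.1853, Σzᵢ/Kᵢ = 1.7274 — both > 1, two phases present.
Newton–Raphson from V/F = 0.64:
  V/F = 0.6400: g = -0.27690, g' = -0.8520 → V/F = 0.3150
  V/F = 0.3150: g = -0.03903, g' = -0.6722 → V/F = 0.2569
Converged at V/F = 0.2569.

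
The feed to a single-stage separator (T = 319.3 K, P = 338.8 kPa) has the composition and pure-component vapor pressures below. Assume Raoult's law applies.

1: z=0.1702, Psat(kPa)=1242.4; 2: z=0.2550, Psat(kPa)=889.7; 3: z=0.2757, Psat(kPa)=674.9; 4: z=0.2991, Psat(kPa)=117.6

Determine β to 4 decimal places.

Raoult's law: Kᵢ = Pᵢˢᵃᵗ/P = Pᵢˢᵃᵗ/338.8.
  K_1 = 1242.4/338.8 = 3.667060, K_2 = 889.7/338.8 = 2.626033, K_3 = 674.9/338.8 = 1.992031, K_4 = 117.6/338.8 = 0.347107
Material balance + equilibrium reduce to Σ zᵢ(Kᵢ−1)/(1+β(Kᵢ−1)) = 0.
g(0) = ΣzᵢKᵢ − 1 = 0.9468 and g(1) = 1 − Σzᵢ/Kᵢ = -0.1436, so a root lies in (0, 1).
Newton iteration, β⁰ = 0.56:
  β = 0.5600: g = 0.26706, g' = -0.8084 → β = 0.8904
  β = 0.8904: g = -0.01729, g' = -1.0227 → β = 0.8735
  β = 0.8735: g = -0.00026, g' = -0.9926 → β = 0.8732
Converged at β = 0.8732.

β = 0.8732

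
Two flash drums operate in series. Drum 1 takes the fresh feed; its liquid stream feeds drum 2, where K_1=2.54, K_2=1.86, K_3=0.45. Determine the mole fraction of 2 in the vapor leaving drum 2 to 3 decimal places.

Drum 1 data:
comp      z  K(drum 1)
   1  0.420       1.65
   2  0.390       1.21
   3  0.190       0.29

Drum 1:
Material balance + equilibrium reduce to Σ zᵢ(Kᵢ−1)/(1+ψ₁(Kᵢ−1)) = 0.
Check two-phase: ΣzᵢKᵢ = 1.220 > 1 and Σzᵢ/Kᵢ = 1.232 > 1, so g(0) = 0.220 > 0 and g(1) = -0.232 < 0.
Newton–Raphson from ψ₁ = 0.44:
  ψ₁ = 0.440: g = 0.0911, g' = -0.324 → ψ₁ = 0.721
  ψ₁ = 0.721: g = -0.0193, g' = -0.497 → ψ₁ = 0.682
  ψ₁ = 0.682: g = -0.0008, g' = -0.458 → ψ₁ = 0.680
Converged at ψ₁ = 0.680.
Drum-1 compositions:
  1: x = 0.291, y = 0.481
  2: x = 0.341, y = 0.413
  3: x = 0.368, y = 0.107
Drum-2 feed = drum-1 liquid: z₂ = (0.2912, 0.3412, 0.3675).
Drum 2:
Material balance + equilibrium reduce to Σ zᵢ(Kᵢ−1)/(1+ψ₂(Kᵢ−1)) = 0.
g(0) = ΣzᵢKᵢ − 1 = 0.540 and g(1) = 1 − Σzᵢ/Kᵢ = -0.115, so a root lies in (0, 1).
Newton iteration, ψ₂⁰ = 0.57:
  ψ₂ = 0.570: g = 0.1413, g' = -0.545 → ψ₂ = 0.829
  ψ₂ = 0.829: g = -0.0033, g' = -0.595 → ψ₂ = 0.824
Converged at ψ₂ = 0.824.
  1: x = 0.128, y = 0.326
  2: x = 0.200, y = 0.372
  3: x = 0.672, y = 0.302

y_2 (drum 2) = 0.372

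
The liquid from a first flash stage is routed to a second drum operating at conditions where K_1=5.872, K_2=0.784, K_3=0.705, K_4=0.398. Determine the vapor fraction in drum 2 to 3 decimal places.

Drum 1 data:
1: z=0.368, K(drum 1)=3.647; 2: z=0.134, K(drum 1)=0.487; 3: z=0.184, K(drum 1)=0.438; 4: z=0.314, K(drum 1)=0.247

Drum 1:
Rachford–Rice: g(ψ₁) = Σ zᵢ(Kᵢ−1)/(1+ψ₁(Kᵢ−1)) = 0.
Check two-phase: ΣzᵢKᵢ = 1.566 > 1 and Σzᵢ/Kᵢ = 2.067 > 1, so g(0) = 0.566 > 0 and g(1) = -1.067 < 0.
Newton–Raphson from ψ₁ = 0.41:
  ψ₁ = 0.410: g = -0.0963, g' = -1.120 → ψ₁ = 0.324
  ψ₁ = 0.324: g = 0.0027, g' = -1.196 → ψ₁ = 0.326
Converged at ψ₁ = 0.326.
Drum-1 compositions:
  1: x = 0.197, y = 0.720
  2: x = 0.161, y = 0.078
  3: x = 0.225, y = 0.099
  4: x = 0.416, y = 0.103
Drum-2 feed = drum-1 liquid: z₂ = (0.1975, 0.1609, 0.2253, 0.4163).
Drum 2:
Newton iteration, ψ₂⁰ = 0.5:
  ψ₂ = 0.500: g = -0.1955, g' = -0.742 → ψ₂ = 0.237
  ψ₂ = 0.237: g = 0.0466, g' = -1.248 → ψ₂ = 0.274
  ψ₂ = 0.274: g = 0.0027, g' = -1.108 → ψ₂ = 0.276
Converged at ψ₂ = 0.276.
  1: x = 0.084, y = 0.494
  2: x = 0.171, y = 0.134
  3: x = 0.245, y = 0.173
  4: x = 0.499, y = 0.199

V/F (drum 2) = 0.276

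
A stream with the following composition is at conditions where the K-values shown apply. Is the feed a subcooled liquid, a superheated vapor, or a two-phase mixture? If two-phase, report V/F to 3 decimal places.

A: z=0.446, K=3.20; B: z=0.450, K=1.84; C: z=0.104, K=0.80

superheated vapor

ΣzᵢKᵢ = 2.338; Σzᵢ/Kᵢ = 0.514.
Since Σzᵢ/Kᵢ < 1 the mixture is above its dew point — single vapor phase.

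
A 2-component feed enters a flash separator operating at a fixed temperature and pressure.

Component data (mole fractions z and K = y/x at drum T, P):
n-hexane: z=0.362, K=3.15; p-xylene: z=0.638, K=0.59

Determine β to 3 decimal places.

β = 0.586

Newton iteration, β⁰ = 0.5:
  β = 0.500: g = 0.0461, g' = -0.558 → β = 0.582
  β = 0.582: g = 0.0019, g' = -0.515 → β = 0.586
Converged at β = 0.586.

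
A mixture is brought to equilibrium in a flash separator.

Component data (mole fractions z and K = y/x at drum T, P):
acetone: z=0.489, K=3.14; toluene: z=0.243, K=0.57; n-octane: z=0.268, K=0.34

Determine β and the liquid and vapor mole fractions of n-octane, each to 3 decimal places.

Iterate (Newton) starting at β = 0.3:
  β = 0.300: g = 0.2968, g' = -1.071 → β = 0.577
  β = 0.577: g = 0.0436, g' = -0.832 → β = 0.629
Converged at β = 0.629.
Compositions from xᵢ = zᵢ/(1+β(Kᵢ−1)), yᵢ = Kᵢxᵢ:
  acetone: x = 0.208, y = 0.654
  toluene: x = 0.333, y = 0.190
  n-octane: x = 0.458, y = 0.156

β = 0.629, x_n-octane = 0.458, y_n-octane = 0.156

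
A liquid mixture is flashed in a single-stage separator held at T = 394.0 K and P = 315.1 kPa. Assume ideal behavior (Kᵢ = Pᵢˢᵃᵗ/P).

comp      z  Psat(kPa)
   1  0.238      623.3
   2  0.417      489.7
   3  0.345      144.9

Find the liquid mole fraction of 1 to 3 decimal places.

x_1 = 0.140

Raoult's law: Kᵢ = Pᵢˢᵃᵗ/P = Pᵢˢᵃᵗ/315.1.
  K_1 = 623.3/315.1 = 1.97810, K_2 = 489.7/315.1 = 1.55411, K_3 = 144.9/315.1 = 0.45985
Let ψ = V/F and solve Σ zᵢ(Kᵢ−1)/(1+ψ(Kᵢ−1)) = 0.
g(0) = ΣzᵢKᵢ − 1 = 0.278 and g(1) = 1 − Σzᵢ/Kᵢ = -0.139, so a root lies in (0, 1).
Iterate (Newton) starting at ψ = 0.38:
  ψ = 0.380: g = 0.1261, g' = -0.368 → ψ = 0.723
  ψ = 0.723: g = -0.0044, g' = -0.414 → ψ = 0.712
Converged at ψ = 0.712.
Compositions from xᵢ = zᵢ/(1+ψ(Kᵢ−1)), yᵢ = Kᵢxᵢ:
  1: x = 0.140, y = 0.277
  2: x = 0.299, y = 0.465
  3: x = 0.561, y = 0.258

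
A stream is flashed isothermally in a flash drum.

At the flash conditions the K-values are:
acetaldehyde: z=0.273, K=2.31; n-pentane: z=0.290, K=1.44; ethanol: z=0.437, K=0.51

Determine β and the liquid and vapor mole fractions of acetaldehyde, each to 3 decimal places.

β = 0.595, x_acetaldehyde = 0.153, y_acetaldehyde = 0.354

Let β = V/F and solve Σ zᵢ(Kᵢ−1)/(1+β(Kᵢ−1)) = 0.
g(0) = ΣzᵢKᵢ − 1 = 0.271 and g(1) = 1 − Σzᵢ/Kᵢ = -0.176, so a root lies in (0, 1).
Newton iteration, β⁰ = 0.5:
  β = 0.500: g = 0.0371, g' = -0.393 → β = 0.594
  β = 0.594: g = 0.0001, g' = -0.392 → β = 0.595
Converged at β = 0.595.
Compositions from xᵢ = zᵢ/(1+β(Kᵢ−1)), yᵢ = Kᵢxᵢ:
  acetaldehyde: x = 0.153, y = 0.354
  n-pentane: x = 0.230, y = 0.331
  ethanol: x = 0.617, y = 0.315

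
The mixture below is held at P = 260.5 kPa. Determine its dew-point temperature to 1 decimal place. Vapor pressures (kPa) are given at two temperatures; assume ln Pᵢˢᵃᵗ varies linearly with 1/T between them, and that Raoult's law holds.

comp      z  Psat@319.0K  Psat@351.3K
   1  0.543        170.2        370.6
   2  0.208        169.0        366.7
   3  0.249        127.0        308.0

T = 338.5 K

Dew-point temperature: Σzᵢ·P/Pᵢˢᵃᵗ(T) = 1. Interpolate ln Pᵢˢᵃᵗ = aᵢ + bᵢ/T.
  T = 319.0 K: ΣzᵢP/Pᵢˢᵃᵗ = 1.6624
  T = 351.3 K: ΣzᵢP/Pᵢˢᵃᵗ = 0.7400
  T = 335.1 K: ΣzᵢP/Pᵢˢᵃᵗ = 1.0888
  T = 343.2 K: ΣzᵢP/Pᵢˢᵃᵗ = 0.8935
  T = 339.1 K: ΣzᵢP/Pᵢˢᵃᵗ = 0.9863
  T = 337.1 K: ΣzᵢP/Pᵢˢᵃᵗ = 1.0360
Interpolating between 337.1 K and 339.1 K gives T ≈ 338.5 K.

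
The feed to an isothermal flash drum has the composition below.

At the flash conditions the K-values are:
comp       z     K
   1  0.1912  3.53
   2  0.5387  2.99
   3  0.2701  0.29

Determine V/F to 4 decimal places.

V/F = 0.9003

Material balance + equilibrium reduce to Σ zᵢ(Kᵢ−1)/(1+V/F(Kᵢ−1)) = 0.
Feasibility: ΣzᵢKᵢ = 2.3640, Σzᵢ/Kᵢ = 1.1657 — both > 1, two phases present.
Newton–Raphson from V/F = 0.5:
  V/F = 0.5000: g = 0.45360, g' = -1.1018 → V/F = 0.9117
  V/F = 0.9117: g = -0.01648, g' = -1.4758 → V/F = 0.9005
  V/F = 0.9005: g = -0.00023, g' = -1.4344 → V/F = 0.9003
Converged at V/F = 0.9003.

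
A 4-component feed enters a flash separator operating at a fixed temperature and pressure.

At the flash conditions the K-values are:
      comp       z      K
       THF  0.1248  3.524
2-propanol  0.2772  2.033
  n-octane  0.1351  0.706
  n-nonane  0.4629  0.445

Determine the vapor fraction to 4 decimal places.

ψ = 0.3736

Newton–Raphson from ψ = 0.47:
  ψ = 0.4700: g = -0.05682, g' = -0.5771 → ψ = 0.3715
  ψ = 0.3715: g = 0.00125, g' = -0.6072 → ψ = 0.3736
Converged at ψ = 0.3736.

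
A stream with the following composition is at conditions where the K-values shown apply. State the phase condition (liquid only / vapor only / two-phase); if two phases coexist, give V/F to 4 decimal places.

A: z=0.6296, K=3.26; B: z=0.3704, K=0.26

ΣzᵢKᵢ = 2.1488; Σzᵢ/Kᵢ = 1.6177.
Both exceed 1, so a two-phase solution exists.
Let ψ = V/F and solve Σ zᵢ(Kᵢ−1)/(1+ψ(Kᵢ−1)) = 0.
Newton iteration, ψ⁰ = 0.36:
  ψ = 0.3600: g = 0.41094, g' = -1.3546 → ψ = 0.6634
  ψ = 0.6634: g = 0.03095, g' = -1.2974 → ψ = 0.6872
  ψ = 0.6872: g = -0.00041, g' = -1.3331 → ψ = 0.6869
Converged at ψ = 0.6869.

two-phase, V/F = 0.6869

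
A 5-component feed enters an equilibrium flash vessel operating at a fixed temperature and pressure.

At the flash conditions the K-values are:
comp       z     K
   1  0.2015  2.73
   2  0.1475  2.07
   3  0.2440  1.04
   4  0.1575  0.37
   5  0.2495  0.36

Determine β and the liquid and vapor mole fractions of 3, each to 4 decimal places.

Material balance + equilibrium reduce to Σ zᵢ(Kᵢ−1)/(1+β(Kᵢ−1)) = 0.
g(0) = ΣzᵢKᵢ − 1 = 0.2573 and g(1) = 1 − Σzᵢ/Kᵢ = -0.4984, so a root lies in (0, 1).
Iterate (Newton) starting at β = 0.32:
  β = 0.3200: g = 0.02650, g' = -0.6036 → β = 0.3639
  β = 0.3639: g = 0.00024, g' = -0.5939 → β = 0.3643
Converged at β = 0.3643.
Compositions from xᵢ = zᵢ/(1+β(Kᵢ−1)), yᵢ = Kᵢxᵢ:
  1: x = 0.1236, y = 0.3374
  2: x = 0.1061, y = 0.2197
  3: x = 0.2405, y = 0.2501
  4: x = 0.2044, y = 0.0756
  5: x = 0.3254, y = 0.1171

β = 0.3643, x_3 = 0.2405, y_3 = 0.2501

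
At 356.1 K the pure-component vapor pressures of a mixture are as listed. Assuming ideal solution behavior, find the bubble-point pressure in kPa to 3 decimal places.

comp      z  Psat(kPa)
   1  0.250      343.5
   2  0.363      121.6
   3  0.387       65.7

At the bubble point ψ → 0, so ΣzᵢKᵢ = 1 with Kᵢ = Pᵢˢᵃᵗ/P ⇒ P = ΣzᵢPᵢˢᵃᵗ.
P = 0.250·343.5 + 0.363·121.6 + 0.387·65.7 = 155.442 kPa

Pbub = 155.442 kPa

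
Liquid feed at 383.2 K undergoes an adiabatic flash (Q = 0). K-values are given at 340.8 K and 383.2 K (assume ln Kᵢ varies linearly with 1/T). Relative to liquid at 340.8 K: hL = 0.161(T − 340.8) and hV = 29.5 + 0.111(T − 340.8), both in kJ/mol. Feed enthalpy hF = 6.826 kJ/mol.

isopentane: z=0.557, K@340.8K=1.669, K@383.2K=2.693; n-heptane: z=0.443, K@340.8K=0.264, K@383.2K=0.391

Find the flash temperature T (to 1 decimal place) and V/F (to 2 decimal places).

Adiabatic flash: solve Rachford–Rice at each trial T, then check hF = ψ·hV(T) + (1−ψ)·hL(T).
  T = 340.8 K: K = (1.669, 0.264), RR gives ψ = 0.095, H_out = 2.791 kJ/mol
  T = 383.2 K: K = (2.693, 0.391), RR gives ψ = 0.653, H_out = 24.704 kJ/mol
  T = 362.0 K: K = (2.150, 0.325), RR gives ψ = 0.440, H_out = 15.926 kJ/mol
  T = 351.4 K: K = (1.902, 0.294), RR gives ψ = 0.297, H_out = 10.322 kJ/mol
  T = 346.1 K: K = (1.783, 0.279), RR gives ψ = 0.207, H_out = 6.896 kJ/mol
  T = 343.5 K: K = (1.727, 0.271), RR gives ψ = 0.155, H_out = 4.985 kJ/mol
  T = 344.8 K: K = (1.755, 0.275), RR gives ψ = 0.182, H_out = 5.962 kJ/mol
Linear interpolation between T = 344.8 (H_out = 5.962) and T = 346.1 (H_out = 6.896) on hF = 6.826 gives T ≈ 346.0 K, at which ψ = 0.20.

T = 346.0 K, V/F = 0.20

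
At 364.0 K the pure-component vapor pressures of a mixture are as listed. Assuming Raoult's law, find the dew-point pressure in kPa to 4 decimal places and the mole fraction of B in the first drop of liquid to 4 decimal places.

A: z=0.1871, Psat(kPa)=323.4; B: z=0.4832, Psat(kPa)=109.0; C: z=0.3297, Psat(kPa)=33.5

At the dew point ψ → 1, so Σzᵢ/Kᵢ = 1 with Kᵢ = Pᵢˢᵃᵗ/P ⇒ 1/P = Σzᵢ/Pᵢˢᵃᵗ.
1/P = 0.1871/323.4 + 0.4832/109.0 + 0.3297/33.5 = 0.0148534 ⇒ P = 67.3248 kPa
xᵢ = zᵢP/Pᵢˢᵃᵗ ⇒ x_B = 0.4832·67.3248/109.0 = 0.2985

Pdew = 67.3248 kPa, x_B = 0.2985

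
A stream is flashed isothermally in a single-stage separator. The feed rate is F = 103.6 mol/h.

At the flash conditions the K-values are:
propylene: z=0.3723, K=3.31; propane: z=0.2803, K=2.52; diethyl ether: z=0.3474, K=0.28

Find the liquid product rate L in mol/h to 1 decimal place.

Rachford–Rice: g(ψ) = Σ zᵢ(Kᵢ−1)/(1+ψ(Kᵢ−1)) = 0.
Feasibility: ΣzᵢKᵢ = 2.0359, Σzᵢ/Kᵢ = 1.4644 — both > 1, two phases present.
Iterate (Newton) starting at ψ = 0.5:
  ψ = 0.5000: g = 0.25033, g' = -1.0765 → ψ = 0.7325
  ψ = 0.7325: g = -0.00824, g' = -1.2255 → ψ = 0.7258
Converged at ψ = 0.7258.
Then V = ψ·F = 0.7258·103.6 = 75.2 mol/h and L = F − V = 28.4 mol/h.

L = 28.4 mol/h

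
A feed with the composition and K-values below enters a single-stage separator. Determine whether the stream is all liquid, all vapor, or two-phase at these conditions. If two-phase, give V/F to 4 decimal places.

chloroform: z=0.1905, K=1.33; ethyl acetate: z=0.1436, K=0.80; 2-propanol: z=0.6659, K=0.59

ΣzᵢKᵢ = 0.7611; Σzᵢ/Kᵢ = 1.4514.
Since ΣzᵢKᵢ < 1 the mixture is below its bubble point — single liquid phase.

all liquid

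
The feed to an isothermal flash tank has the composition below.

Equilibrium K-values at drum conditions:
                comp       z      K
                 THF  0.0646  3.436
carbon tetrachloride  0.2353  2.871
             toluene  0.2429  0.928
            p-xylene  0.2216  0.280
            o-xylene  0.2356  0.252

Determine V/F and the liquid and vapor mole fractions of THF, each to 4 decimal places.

V/F = 0.2157, x_THF = 0.0423, y_THF = 0.1455

Rachford–Rice: g(V/F) = Σ zᵢ(Kᵢ−1)/(1+V/F(Kᵢ−1)) = 0.
Feasibility: ΣzᵢKᵢ = 1.2443, Σzᵢ/Kᵢ = 2.0889 — both > 1, two phases present.
Newton–Raphson from V/F = 0.69:
  V/F = 0.6900: g = -0.44881, g' = -1.2283 → V/F = 0.3246
  V/F = 0.3246: g = -0.09710, g' = -0.8652 → V/F = 0.2124
  V/F = 0.2124: g = 0.00312, g' = -0.9360 → V/F = 0.2157
Converged at V/F = 0.2157.
Compositions from xᵢ = zᵢ/(1+V/F(Kᵢ−1)), yᵢ = Kᵢxᵢ:
  THF: x = 0.0423, y = 0.1455
  carbon tetrachloride: x = 0.1676, y = 0.4813
  toluene: x = 0.2467, y = 0.2290
  p-xylene: x = 0.2624, y = 0.0735
  o-xylene: x = 0.2809, y = 0.0708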